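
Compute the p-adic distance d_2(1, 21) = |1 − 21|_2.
d_2(1, 21) = 1/4

Step 1 — x − y = 1 − 21 = -20. Step 2 — v_2(-20) = 2 (factor: -20 = −(2^2 · 5); the sign does not affect v_p). Step 3 — |x − y|_2 = 2^{-2} = 1/4.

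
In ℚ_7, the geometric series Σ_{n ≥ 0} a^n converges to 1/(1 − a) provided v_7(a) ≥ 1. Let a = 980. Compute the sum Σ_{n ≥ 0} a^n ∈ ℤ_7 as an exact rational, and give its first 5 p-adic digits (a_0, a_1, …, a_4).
Σ a^n = 1/(1 − a) = -1/979;  first 5 digits = (1, 0, 6, 2, 1)

v_7(a) = 2 ≥ 1, so the series converges in ℤ_7 to 1/(1 − a) = 1/(1 − 980) = -1/979. Expand this rational in ℤ_7: compute digits iteratively via d_i = x_i mod 7, x_{i+1} = (x_i − d_i)/7. The first 5 digits are (1, 0, 6, 2, 1).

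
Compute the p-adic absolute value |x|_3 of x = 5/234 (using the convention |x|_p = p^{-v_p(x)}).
|5/234|_3 = 9

Step 1 — compute v_3(x) by factoring powers of 3 out of the numerator and denominator: v_3(5/234) = -2. Step 2 — apply |x|_p = p^{-v_p(x)} = 3^{2} = 9.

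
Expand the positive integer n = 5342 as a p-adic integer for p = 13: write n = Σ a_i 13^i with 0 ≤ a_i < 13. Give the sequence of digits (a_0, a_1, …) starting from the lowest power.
(a_0, a_1, …) = (12, 7, 5, 2)

Repeated division by 13 gives the digits low-to-high: 5342 = 12 + 7·13^1 + 5·13^2 + 2·13^3. Digit sequence: (12, 7, 5, 2).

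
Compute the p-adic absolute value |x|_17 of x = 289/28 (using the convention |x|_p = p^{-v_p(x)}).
|289/28|_17 = 1/289

Step 1 — compute v_17(x) by factoring powers of 17 out of the numerator and denominator: v_17(289/28) = 2. Step 2 — apply |x|_p = p^{-v_p(x)} = 17^{-2} = 1/289.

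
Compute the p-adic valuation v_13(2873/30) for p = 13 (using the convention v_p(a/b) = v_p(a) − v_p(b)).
v_13(2873/30) = 2

Factor powers of 13 from the numerator and denominator of the reduced fraction: 2873 = 13^2 · 17 and 30 = 13^0 · 30. Apply v_p(a/b) = v_p(a) − v_p(b): v_13(2873/30) = 2 − 0 = 2.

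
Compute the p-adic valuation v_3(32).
v_3(32) = 0

v_3(n) is the largest exponent k such that 3^k divides n. Factor out: 32 = 3^0 · 32. (Sign doesn't affect v_p.) So v_3(32) = 0.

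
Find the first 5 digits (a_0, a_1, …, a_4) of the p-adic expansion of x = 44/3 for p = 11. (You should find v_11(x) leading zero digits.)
(a_0, …, a_4) = (0, 5, 7, 3, 7)

v_11(44/3) = 1, so a_0 = ... = a_0 = 0. Factor out: x = 11^1 · u with u = 4/3 a unit in ℤ_11. Expand u iteratively via a_{v+i} = u_i mod 11, u_{i+1} = (u_i − a_{v+i})/11:
  u_0 = 4/3;  a_1 = 5;  u_1 = (u_0 − 5)/11 = -1/3
  u_1 = -1/3;  a_2 = 7;  u_2 = (u_1 − 7)/11 = -2/3
  u_2 = -2/3;  a_3 = 3;  u_3 = (u_2 − 3)/11 = -1/3
  u_3 = -1/3;  a_4 = 7;  u_4 = (u_3 − 7)/11 = -2/3
Digits: (0, 5, 7, 3, 7).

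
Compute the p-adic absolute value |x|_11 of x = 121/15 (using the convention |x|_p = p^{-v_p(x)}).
|121/15|_11 = 1/121

Step 1 — compute v_11(x) by factoring powers of 11 out of the numerator and denominator: v_11(121/15) = 2. Step 2 — apply |x|_p = p^{-v_p(x)} = 11^{-2} = 1/121.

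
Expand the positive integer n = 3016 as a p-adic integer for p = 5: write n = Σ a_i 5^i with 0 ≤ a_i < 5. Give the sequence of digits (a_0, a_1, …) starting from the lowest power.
(a_0, a_1, …) = (1, 3, 0, 4, 4)

Repeated division by 5 gives the digits low-to-high: 3016 = 1 + 3·5^1 + 4·5^3 + 4·5^4. Digit sequence: (1, 3, 0, 4, 4).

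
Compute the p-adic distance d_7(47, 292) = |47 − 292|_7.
d_7(47, 292) = 1/49

Step 1 — x − y = 47 − 292 = -245. Step 2 — v_7(-245) = 2 (factor: -245 = −(7^2 · 5); the sign does not affect v_p). Step 3 — |x − y|_7 = 7^{-2} = 1/49.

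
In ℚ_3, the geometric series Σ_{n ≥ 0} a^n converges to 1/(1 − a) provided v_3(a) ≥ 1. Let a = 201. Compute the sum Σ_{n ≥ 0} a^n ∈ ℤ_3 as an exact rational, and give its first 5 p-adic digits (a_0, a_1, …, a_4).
Σ a^n = 1/(1 − a) = -1/200;  first 5 digits = (1, 1, 2, 1, 1)

v_3(a) = 1 ≥ 1, so the series converges in ℤ_3 to 1/(1 − a) = 1/(1 − 201) = -1/200. Expand this rational in ℤ_3: compute digits iteratively via d_i = x_i mod 3, x_{i+1} = (x_i − d_i)/3. The first 5 digits are (1, 1, 2, 1, 1).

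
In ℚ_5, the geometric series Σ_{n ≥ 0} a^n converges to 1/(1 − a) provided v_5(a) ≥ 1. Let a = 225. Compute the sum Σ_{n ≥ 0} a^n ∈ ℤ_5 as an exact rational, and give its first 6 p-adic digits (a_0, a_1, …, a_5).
Σ a^n = 1/(1 − a) = -1/224;  first 6 digits = (1, 0, 4, 1, 1, 1)

v_5(a) = 2 ≥ 1, so the series converges in ℤ_5 to 1/(1 − a) = 1/(1 − 225) = -1/224. Expand this rational in ℤ_5: compute digits iteratively via d_i = x_i mod 5, x_{i+1} = (x_i − d_i)/5. The first 6 digits are (1, 0, 4, 1, 1, 1).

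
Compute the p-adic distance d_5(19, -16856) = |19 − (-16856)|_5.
d_5(19, -16856) = 1/625

Step 1 — x − y = 19 − (-16856) = 16875. Step 2 — v_5(16875) = 4 (factor: 16875 = (5^4 · 27); the sign does not affect v_p). Step 3 — |x − y|_5 = 5^{-4} = 1/625.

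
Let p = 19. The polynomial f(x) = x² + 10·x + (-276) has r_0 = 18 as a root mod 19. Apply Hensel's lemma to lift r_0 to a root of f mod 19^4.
r_3 = 109553 (mod 130321)

Hensel: r_{i+1} = r_i − f(r_i)·(f′(r_i))^{-1} mod 19^{i+2}, f′(x) = 2x + 10. Iterate:
  r_0 = 18 (mod 19)
  r_1 = 170 (mod 361)
  r_2 = 6668 (mod 6859)
  r_3 = 109553 (mod 130321)
Final: r = 109553 satisfies f(r) ≡ 0 mod 19^4.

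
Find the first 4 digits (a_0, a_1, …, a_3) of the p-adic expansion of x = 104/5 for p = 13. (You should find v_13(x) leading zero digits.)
(a_0, …, a_3) = (0, 12, 7, 2)

v_13(104/5) = 1, so a_0 = ... = a_0 = 0. Factor out: x = 13^1 · u with u = 8/5 a unit in ℤ_13. Expand u iteratively via a_{v+i} = u_i mod 13, u_{i+1} = (u_i − a_{v+i})/13:
  u_0 = 8/5;  a_1 = 12;  u_1 = (u_0 − 12)/13 = -4/5
  u_1 = -4/5;  a_2 = 7;  u_2 = (u_1 − 7)/13 = -3/5
  u_2 = -3/5;  a_3 = 2;  u_3 = (u_2 − 2)/13 = -1/5
Digits: (0, 12, 7, 2).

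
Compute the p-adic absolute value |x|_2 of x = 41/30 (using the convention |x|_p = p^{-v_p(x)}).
|41/30|_2 = 2

Step 1 — compute v_2(x) by factoring powers of 2 out of the numerator and denominator: v_2(41/30) = -1. Step 2 — apply |x|_p = p^{-v_p(x)} = 2^{1} = 2.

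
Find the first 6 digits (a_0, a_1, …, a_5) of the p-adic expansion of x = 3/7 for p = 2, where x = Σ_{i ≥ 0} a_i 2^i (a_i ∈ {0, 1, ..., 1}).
(a_0, …, a_5) = (1, 0, 1, 0, 0, 1)

v_2(3/7) = 0 (numerator and denominator both coprime to 2), so x ∈ ℤ_2^×. Compute digits iteratively via a_i = x_i mod 2, x_{i+1} = (x_i − a_i)/2, with x_0 = x:
  x_0 = 3/7;  a_0 = 1;  x_1 = (x_0 − 1)/2 = -2/7
  x_1 = -2/7;  a_1 = 0;  x_2 = (x_1 − 0)/2 = -1/7
  x_2 = -1/7;  a_2 = 1;  x_3 = (x_2 − 1)/2 = -4/7
  x_3 = -4/7;  a_3 = 0;  x_4 = (x_3 − 0)/2 = -2/7
  x_4 = -2/7;  a_4 = 0;  x_5 = (x_4 − 0)/2 = -1/7
  x_5 = -1/7;  a_5 = 1;  x_6 = (x_5 − 1)/2 = -4/7
Digits: (1, 0, 1, 0, 0, 1).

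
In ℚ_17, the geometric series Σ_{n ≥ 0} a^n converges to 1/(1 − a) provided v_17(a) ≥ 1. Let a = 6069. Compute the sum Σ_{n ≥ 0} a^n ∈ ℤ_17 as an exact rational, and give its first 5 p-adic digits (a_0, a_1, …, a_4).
Σ a^n = 1/(1 − a) = -1/6068;  first 5 digits = (1, 0, 4, 1, 16)

v_17(a) = 2 ≥ 1, so the series converges in ℤ_17 to 1/(1 − a) = 1/(1 − 6069) = -1/6068. Expand this rational in ℤ_17: compute digits iteratively via d_i = x_i mod 17, x_{i+1} = (x_i − d_i)/17. The first 5 digits are (1, 0, 4, 1, 16).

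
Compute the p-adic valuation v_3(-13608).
v_3(-13608) = 5

v_3(n) is the largest exponent k such that 3^k divides n. Factor out: -13608 = -3^5 · 56. (Sign doesn't affect v_p.) So v_3(-13608) = 5.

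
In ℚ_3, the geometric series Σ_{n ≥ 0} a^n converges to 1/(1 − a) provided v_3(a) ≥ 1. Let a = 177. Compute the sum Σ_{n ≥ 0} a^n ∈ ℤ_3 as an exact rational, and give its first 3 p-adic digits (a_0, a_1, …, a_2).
Σ a^n = 1/(1 − a) = -1/176;  first 3 digits = (1, 2, 2)

v_3(a) = 1 ≥ 1, so the series converges in ℤ_3 to 1/(1 − a) = 1/(1 − 177) = -1/176. Expand this rational in ℤ_3: compute digits iteratively via d_i = x_i mod 3, x_{i+1} = (x_i − d_i)/3. The first 3 digits are (1, 2, 2).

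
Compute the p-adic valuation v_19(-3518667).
v_19(-3518667) = 4

v_19(n) is the largest exponent k such that 19^k divides n. Factor out: -3518667 = -19^4 · 27. (Sign doesn't affect v_p.) So v_19(-3518667) = 4.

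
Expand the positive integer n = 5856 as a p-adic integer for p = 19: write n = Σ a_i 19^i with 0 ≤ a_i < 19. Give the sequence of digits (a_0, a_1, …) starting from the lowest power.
(a_0, a_1, …) = (4, 4, 16)

Repeated division by 19 gives the digits low-to-high: 5856 = 4 + 4·19^1 + 16·19^2. Digit sequence: (4, 4, 16).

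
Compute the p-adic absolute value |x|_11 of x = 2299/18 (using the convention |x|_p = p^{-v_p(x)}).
|2299/18|_11 = 1/121

Step 1 — compute v_11(x) by factoring powers of 11 out of the numerator and denominator: v_11(2299/18) = 2. Step 2 — apply |x|_p = p^{-v_p(x)} = 11^{-2} = 1/121.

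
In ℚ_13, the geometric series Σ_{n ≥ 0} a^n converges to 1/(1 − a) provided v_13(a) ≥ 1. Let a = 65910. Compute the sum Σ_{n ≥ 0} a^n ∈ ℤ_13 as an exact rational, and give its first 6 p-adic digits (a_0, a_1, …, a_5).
Σ a^n = 1/(1 − a) = -1/65909;  first 6 digits = (1, 0, 0, 4, 2, 0)

v_13(a) = 3 ≥ 1, so the series converges in ℤ_13 to 1/(1 − a) = 1/(1 − 65910) = -1/65909. Expand this rational in ℤ_13: compute digits iteratively via d_i = x_i mod 13, x_{i+1} = (x_i − d_i)/13. The first 6 digits are (1, 0, 0, 4, 2, 0).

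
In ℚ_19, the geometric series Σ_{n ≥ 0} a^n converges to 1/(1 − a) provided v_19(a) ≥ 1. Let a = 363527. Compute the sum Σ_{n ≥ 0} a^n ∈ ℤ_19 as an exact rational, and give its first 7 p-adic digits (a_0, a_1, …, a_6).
Σ a^n = 1/(1 − a) = -1/363526;  first 7 digits = (1, 0, 0, 15, 2, 0, 16)

v_19(a) = 3 ≥ 1, so the series converges in ℤ_19 to 1/(1 − a) = 1/(1 − 363527) = -1/363526. Expand this rational in ℤ_19: compute digits iteratively via d_i = x_i mod 19, x_{i+1} = (x_i − d_i)/19. The first 7 digits are (1, 0, 0, 15, 2, 0, 16).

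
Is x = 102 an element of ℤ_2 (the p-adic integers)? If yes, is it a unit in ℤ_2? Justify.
x ∈ ℤ_2 but not a unit; v_2(x) = 1 > 0

ℤ_2 = {x ∈ ℚ_2 : v_2(x) ≥ 0} and ℤ_2^× = {x ∈ ℤ_2 : v_2(x) = 0}. Here v_2(102) = v_2(num) − v_2(den) = 1; compare against these criteria.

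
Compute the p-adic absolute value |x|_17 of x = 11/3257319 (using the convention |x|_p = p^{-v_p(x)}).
|11/3257319|_17 = 83521

Step 1 — compute v_17(x) by factoring powers of 17 out of the numerator and denominator: v_17(11/3257319) = -4. Step 2 — apply |x|_p = p^{-v_p(x)} = 17^{4} = 83521.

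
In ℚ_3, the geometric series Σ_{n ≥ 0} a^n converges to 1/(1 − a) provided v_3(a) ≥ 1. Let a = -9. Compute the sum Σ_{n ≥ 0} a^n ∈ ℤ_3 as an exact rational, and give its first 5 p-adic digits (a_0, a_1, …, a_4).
Σ a^n = 1/(1 − a) = 1/10;  first 5 digits = (1, 0, 2, 2, 0)

v_3(a) = 2 ≥ 1, so the series converges in ℤ_3 to 1/(1 − a) = 1/(1 − (-9)) = 1/10. Expand this rational in ℤ_3: compute digits iteratively via d_i = x_i mod 3, x_{i+1} = (x_i − d_i)/3. The first 5 digits are (1, 0, 2, 2, 0).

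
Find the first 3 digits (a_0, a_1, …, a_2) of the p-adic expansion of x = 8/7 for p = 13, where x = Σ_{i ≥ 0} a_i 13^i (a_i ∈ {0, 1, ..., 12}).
(a_0, …, a_2) = (3, 11, 1)

v_13(8/7) = 0 (numerator and denominator both coprime to 13), so x ∈ ℤ_13^×. Compute digits iteratively via a_i = x_i mod 13, x_{i+1} = (x_i − a_i)/13, with x_0 = x:
  x_0 = 8/7;  a_0 = 3;  x_1 = (x_0 − 3)/13 = -1/7
  x_1 = -1/7;  a_1 = 11;  x_2 = (x_1 − 11)/13 = -6/7
  x_2 = -6/7;  a_2 = 1;  x_3 = (x_2 − 1)/13 = -1/7
Digits: (3, 11, 1).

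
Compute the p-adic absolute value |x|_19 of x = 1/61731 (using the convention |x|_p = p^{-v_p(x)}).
|1/61731|_19 = 6859

Step 1 — compute v_19(x) by factoring powers of 19 out of the numerator and denominator: v_19(1/61731) = -3. Step 2 — apply |x|_p = p^{-v_p(x)} = 19^{3} = 6859.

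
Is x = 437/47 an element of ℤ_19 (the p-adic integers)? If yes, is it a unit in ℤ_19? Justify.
x ∈ ℤ_19 but not a unit; v_19(x) = 1 > 0

ℤ_19 = {x ∈ ℚ_19 : v_19(x) ≥ 0} and ℤ_19^× = {x ∈ ℤ_19 : v_19(x) = 0}. Here v_19(437/47) = v_19(num) − v_19(den) = 1; compare against these criteria.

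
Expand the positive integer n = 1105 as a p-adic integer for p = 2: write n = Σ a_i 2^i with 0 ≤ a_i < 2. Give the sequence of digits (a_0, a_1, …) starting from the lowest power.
(a_0, a_1, …) = (1, 0, 0, 0, 1, 0, 1, 0, 0, 0, 1)

Repeated division by 2 gives the digits low-to-high: 1105 = 1 + 1·2^4 + 1·2^6 + 1·2^10. Digit sequence: (1, 0, 0, 0, 1, 0, 1, 0, 0, 0, 1).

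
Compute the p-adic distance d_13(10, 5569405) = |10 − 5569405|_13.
d_13(10, 5569405) = 1/371293

Step 1 — x − y = 10 − 5569405 = -5569395. Step 2 — v_13(-5569395) = 5 (factor: -5569395 = −(13^5 · 15); the sign does not affect v_p). Step 3 — |x − y|_13 = 13^{-5} = 1/371293.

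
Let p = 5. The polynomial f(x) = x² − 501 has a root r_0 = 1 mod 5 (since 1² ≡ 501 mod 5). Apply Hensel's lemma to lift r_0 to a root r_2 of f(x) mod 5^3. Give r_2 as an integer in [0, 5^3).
r_2 = 1 (mod 125)

Hensel's recurrence: r_{i+1} = r_i − f(r_i)·(f′(r_i))^{-1} mod 5^{i+2}, with f′(x) = 2x. Iterate:
  r_0 = 1 (mod 5)
  r_1 = 1 (mod 25)
  r_2 = 1 (mod 125)
Final: r_2 = 1, and one checks f(r_2) ≡ 0 mod 5^3.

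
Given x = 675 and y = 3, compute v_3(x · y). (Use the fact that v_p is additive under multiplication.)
v_3(2025) = 4

v_p(x) = 3 (factor: 675 = 3^3 · 25); v_p(y) = 1 (factor: 3 = 3^1 · 1). Additivity: v_p(xy) = v_p(x) + v_p(y) = 3 + 1 = 4. (Direct check: xy = 2025 = 3^4 · (25).)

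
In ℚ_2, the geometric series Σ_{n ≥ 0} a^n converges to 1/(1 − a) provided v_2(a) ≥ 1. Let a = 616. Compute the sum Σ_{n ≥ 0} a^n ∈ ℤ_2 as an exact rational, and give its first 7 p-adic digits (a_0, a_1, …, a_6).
Σ a^n = 1/(1 − a) = -1/615;  first 7 digits = (1, 0, 0, 1, 0, 1, 0)

v_2(a) = 3 ≥ 1, so the series converges in ℤ_2 to 1/(1 − a) = 1/(1 − 616) = -1/615. Expand this rational in ℤ_2: compute digits iteratively via d_i = x_i mod 2, x_{i+1} = (x_i − d_i)/2. The first 7 digits are (1, 0, 0, 1, 0, 1, 0).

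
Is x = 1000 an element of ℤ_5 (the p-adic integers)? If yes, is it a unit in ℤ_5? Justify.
x ∈ ℤ_5 but not a unit; v_5(x) = 3 > 0

ℤ_5 = {x ∈ ℚ_5 : v_5(x) ≥ 0} and ℤ_5^× = {x ∈ ℤ_5 : v_5(x) = 0}. Here v_5(1000) = v_5(num) − v_5(den) = 3; compare against these criteria.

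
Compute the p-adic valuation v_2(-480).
v_2(-480) = 5

v_2(n) is the largest exponent k such that 2^k divides n. Factor out: -480 = -2^5 · 15. (Sign doesn't affect v_p.) So v_2(-480) = 5.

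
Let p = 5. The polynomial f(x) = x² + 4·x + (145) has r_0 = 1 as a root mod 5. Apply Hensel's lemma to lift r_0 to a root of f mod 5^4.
r_3 = 601 (mod 625)

Hensel: r_{i+1} = r_i − f(r_i)·(f′(r_i))^{-1} mod 5^{i+2}, f′(x) = 2x + 4. Iterate:
  r_0 = 1 (mod 5)
  r_1 = 1 (mod 25)
  r_2 = 101 (mod 125)
  r_3 = 601 (mod 625)
Final: r = 601 satisfies f(r) ≡ 0 mod 5^4.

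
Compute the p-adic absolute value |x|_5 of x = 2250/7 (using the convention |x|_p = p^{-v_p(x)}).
|2250/7|_5 = 1/125

Step 1 — compute v_5(x) by factoring powers of 5 out of the numerator and denominator: v_5(2250/7) = 3. Step 2 — apply |x|_p = p^{-v_p(x)} = 5^{-3} = 1/125.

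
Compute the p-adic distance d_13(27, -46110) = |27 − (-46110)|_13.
d_13(27, -46110) = 1/2197

Step 1 — x − y = 27 − (-46110) = 46137. Step 2 — v_13(46137) = 3 (factor: 46137 = (13^3 · 21); the sign does not affect v_p). Step 3 — |x − y|_13 = 13^{-3} = 1/2197.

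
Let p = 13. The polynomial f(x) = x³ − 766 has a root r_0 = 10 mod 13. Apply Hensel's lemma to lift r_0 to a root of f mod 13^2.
r_1 = 114 (mod 169)

Hensel: r_{i+1} = r_i − f(r_i)/f′(r_i) mod 13^{i+2}, where f′(x) = 3x². Iterate:
  r_0 = 10 (mod 13)
  r_1 = 114 (mod 169)
Final: r = 114 with f(r) ≡ 0 mod 13^2.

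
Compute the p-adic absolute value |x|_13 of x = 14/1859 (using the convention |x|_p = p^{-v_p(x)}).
|14/1859|_13 = 169

Step 1 — compute v_13(x) by factoring powers of 13 out of the numerator and denominator: v_13(14/1859) = -2. Step 2 — apply |x|_p = p^{-v_p(x)} = 13^{2} = 169.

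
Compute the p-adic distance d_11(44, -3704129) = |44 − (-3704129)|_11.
d_11(44, -3704129) = 1/161051

Step 1 — x − y = 44 − (-3704129) = 3704173. Step 2 — v_11(3704173) = 5 (factor: 3704173 = (11^5 · 23); the sign does not affect v_p). Step 3 — |x − y|_11 = 11^{-5} = 1/161051.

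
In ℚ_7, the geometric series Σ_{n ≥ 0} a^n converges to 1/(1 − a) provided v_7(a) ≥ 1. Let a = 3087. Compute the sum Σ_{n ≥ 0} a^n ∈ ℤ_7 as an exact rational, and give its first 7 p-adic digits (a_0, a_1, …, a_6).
Σ a^n = 1/(1 − a) = -1/3086;  first 7 digits = (1, 0, 0, 2, 1, 0, 4)

v_7(a) = 3 ≥ 1, so the series converges in ℤ_7 to 1/(1 − a) = 1/(1 − 3087) = -1/3086. Expand this rational in ℤ_7: compute digits iteratively via d_i = x_i mod 7, x_{i+1} = (x_i − d_i)/7. The first 7 digits are (1, 0, 0, 2, 1, 0, 4).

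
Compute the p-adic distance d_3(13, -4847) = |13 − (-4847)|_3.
d_3(13, -4847) = 1/243

Step 1 — x − y = 13 − (-4847) = 4860. Step 2 — v_3(4860) = 5 (factor: 4860 = (3^5 · 20); the sign does not affect v_p). Step 3 — |x − y|_3 = 3^{-5} = 1/243.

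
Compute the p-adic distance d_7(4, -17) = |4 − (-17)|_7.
d_7(4, -17) = 1/7

Step 1 — x − y = 4 − (-17) = 21. Step 2 — v_7(21) = 1 (factor: 21 = (7^1 · 3); the sign does not affect v_p). Step 3 — |x − y|_7 = 7^{-1} = 1/7.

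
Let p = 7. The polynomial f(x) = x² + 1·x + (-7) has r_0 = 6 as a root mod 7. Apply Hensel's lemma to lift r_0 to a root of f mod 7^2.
r_1 = 41 (mod 49)

Hensel: r_{i+1} = r_i − f(r_i)·(f′(r_i))^{-1} mod 7^{i+2}, f′(x) = 2x + 1. Iterate:
  r_0 = 6 (mod 7)
  r_1 = 41 (mod 49)
Final: r = 41 satisfies f(r) ≡ 0 mod 7^2.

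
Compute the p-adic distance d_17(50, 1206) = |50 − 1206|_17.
d_17(50, 1206) = 1/289

Step 1 — x − y = 50 − 1206 = -1156. Step 2 — v_17(-1156) = 2 (factor: -1156 = −(17^2 · 4); the sign does not affect v_p). Step 3 — |x − y|_17 = 17^{-2} = 1/289.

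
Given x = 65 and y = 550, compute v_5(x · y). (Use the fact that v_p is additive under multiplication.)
v_5(35750) = 3

v_p(x) = 1 (factor: 65 = 5^1 · 13); v_p(y) = 2 (factor: 550 = 5^2 · 22). Additivity: v_p(xy) = v_p(x) + v_p(y) = 1 + 2 = 3. (Direct check: xy = 35750 = 5^3 · (286).)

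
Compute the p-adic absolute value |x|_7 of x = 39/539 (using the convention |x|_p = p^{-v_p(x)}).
|39/539|_7 = 49

Step 1 — compute v_7(x) by factoring powers of 7 out of the numerator and denominator: v_7(39/539) = -2. Step 2 — apply |x|_p = p^{-v_p(x)} = 7^{2} = 49.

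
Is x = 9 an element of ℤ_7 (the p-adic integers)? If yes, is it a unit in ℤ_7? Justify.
x ∈ ℤ_7^× (unit); v_7(x) = 0

ℤ_7 = {x ∈ ℚ_7 : v_7(x) ≥ 0} and ℤ_7^× = {x ∈ ℤ_7 : v_7(x) = 0}. Here v_7(9) = v_7(num) − v_7(den) = 0; compare against these criteria.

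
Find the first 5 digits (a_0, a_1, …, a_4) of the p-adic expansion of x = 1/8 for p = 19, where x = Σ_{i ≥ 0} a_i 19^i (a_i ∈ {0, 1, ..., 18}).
(a_0, …, a_4) = (12, 16, 11, 16, 11)

v_19(1/8) = 0 (numerator and denominator both coprime to 19), so x ∈ ℤ_19^×. Compute digits iteratively via a_i = x_i mod 19, x_{i+1} = (x_i − a_i)/19, with x_0 = x:
  x_0 = 1/8;  a_0 = 12;  x_1 = (x_0 − 12)/19 = -5/8
  x_1 = -5/8;  a_1 = 16;  x_2 = (x_1 − 16)/19 = -7/8
  x_2 = -7/8;  a_2 = 11;  x_3 = (x_2 − 11)/19 = -5/8
  x_3 = -5/8;  a_3 = 16;  x_4 = (x_3 − 16)/19 = -7/8
  x_4 = -7/8;  a_4 = 11;  x_5 = (x_4 − 11)/19 = -5/8
Digits: (12, 16, 11, 16, 11).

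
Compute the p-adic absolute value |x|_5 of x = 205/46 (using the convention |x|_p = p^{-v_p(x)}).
|205/46|_5 = 1/5

Step 1 — compute v_5(x) by factoring powers of 5 out of the numerator and denominator: v_5(205/46) = 1. Step 2 — apply |x|_p = p^{-v_p(x)} = 5^{-1} = 1/5.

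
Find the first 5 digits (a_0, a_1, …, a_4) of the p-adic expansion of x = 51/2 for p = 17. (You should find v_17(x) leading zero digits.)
(a_0, …, a_4) = (0, 10, 8, 8, 8)

v_17(51/2) = 1, so a_0 = ... = a_0 = 0. Factor out: x = 17^1 · u with u = 3/2 a unit in ℤ_17. Expand u iteratively via a_{v+i} = u_i mod 17, u_{i+1} = (u_i − a_{v+i})/17:
  u_0 = 3/2;  a_1 = 10;  u_1 = (u_0 − 10)/17 = -1/2
  u_1 = -1/2;  a_2 = 8;  u_2 = (u_1 − 8)/17 = -1/2
  u_2 = -1/2;  a_3 = 8;  u_3 = (u_2 − 8)/17 = -1/2
  u_3 = -1/2;  a_4 = 8;  u_4 = (u_3 − 8)/17 = -1/2
Digits: (0, 10, 8, 8, 8).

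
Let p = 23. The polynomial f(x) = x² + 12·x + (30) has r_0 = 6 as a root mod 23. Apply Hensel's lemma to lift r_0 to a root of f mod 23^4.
r_3 = 166503 (mod 279841)

Hensel: r_{i+1} = r_i − f(r_i)·(f′(r_i))^{-1} mod 23^{i+2}, f′(x) = 2x + 12. Iterate:
  r_0 = 6 (mod 23)
  r_1 = 397 (mod 529)
  r_2 = 8332 (mod 12167)
  r_3 = 166503 (mod 279841)
Final: r = 166503 satisfies f(r) ≡ 0 mod 23^4.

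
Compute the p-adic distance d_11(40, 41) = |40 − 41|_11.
d_11(40, 41) = 1

Step 1 — x − y = 40 − 41 = -1. Step 2 — v_11(-1) = 0 (factor: -1 = −(11^0 · 1); the sign does not affect v_p). Step 3 — |x − y|_11 = 11^{0} = 1.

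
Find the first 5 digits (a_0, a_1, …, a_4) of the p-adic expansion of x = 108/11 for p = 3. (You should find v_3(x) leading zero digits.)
(a_0, …, a_4) = (0, 0, 0, 2, 0)

v_3(108/11) = 3, so a_0 = ... = a_2 = 0. Factor out: x = 3^3 · u with u = 4/11 a unit in ℤ_3. Expand u iteratively via a_{v+i} = u_i mod 3, u_{i+1} = (u_i − a_{v+i})/3:
  u_0 = 4/11;  a_3 = 2;  u_1 = (u_0 − 2)/3 = -6/11
  u_1 = -6/11;  a_4 = 0;  u_2 = (u_1 − 0)/3 = -2/11
Digits: (0, 0, 0, 2, 0).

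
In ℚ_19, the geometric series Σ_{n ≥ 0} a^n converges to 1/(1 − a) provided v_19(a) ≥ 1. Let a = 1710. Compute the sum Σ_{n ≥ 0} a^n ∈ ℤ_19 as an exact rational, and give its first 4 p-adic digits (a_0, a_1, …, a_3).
Σ a^n = 1/(1 − a) = -1/1709;  first 4 digits = (1, 14, 10, 16)

v_19(a) = 1 ≥ 1, so the series converges in ℤ_19 to 1/(1 − a) = 1/(1 − 1710) = -1/1709. Expand this rational in ℤ_19: compute digits iteratively via d_i = x_i mod 19, x_{i+1} = (x_i − d_i)/19. The first 4 digits are (1, 14, 10, 16).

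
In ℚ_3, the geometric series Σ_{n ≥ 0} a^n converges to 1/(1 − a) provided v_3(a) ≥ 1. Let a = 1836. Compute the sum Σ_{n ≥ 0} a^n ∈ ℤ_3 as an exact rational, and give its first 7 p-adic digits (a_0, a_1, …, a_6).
Σ a^n = 1/(1 − a) = -1/1835;  first 7 digits = (1, 0, 0, 2, 1, 1, 0)

v_3(a) = 3 ≥ 1, so the series converges in ℤ_3 to 1/(1 − a) = 1/(1 − 1836) = -1/1835. Expand this rational in ℤ_3: compute digits iteratively via d_i = x_i mod 3, x_{i+1} = (x_i − d_i)/3. The first 7 digits are (1, 0, 0, 2, 1, 1, 0).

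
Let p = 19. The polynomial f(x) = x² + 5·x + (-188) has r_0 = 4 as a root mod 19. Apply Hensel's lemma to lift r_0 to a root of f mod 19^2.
r_1 = 99 (mod 361)

Hensel: r_{i+1} = r_i − f(r_i)·(f′(r_i))^{-1} mod 19^{i+2}, f′(x) = 2x + 5. Iterate:
  r_0 = 4 (mod 19)
  r_1 = 99 (mod 361)
Final: r = 99 satisfies f(r) ≡ 0 mod 19^2.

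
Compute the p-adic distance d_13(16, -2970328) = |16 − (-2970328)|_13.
d_13(16, -2970328) = 1/371293

Step 1 — x − y = 16 − (-2970328) = 2970344. Step 2 — v_13(2970344) = 5 (factor: 2970344 = (13^5 · 8); the sign does not affect v_p). Step 3 — |x − y|_13 = 13^{-5} = 1/371293.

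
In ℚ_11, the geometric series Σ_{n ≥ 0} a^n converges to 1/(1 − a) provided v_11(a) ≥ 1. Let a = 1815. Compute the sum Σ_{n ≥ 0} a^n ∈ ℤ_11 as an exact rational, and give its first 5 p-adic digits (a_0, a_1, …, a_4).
Σ a^n = 1/(1 − a) = -1/1814;  first 5 digits = (1, 0, 4, 1, 5)

v_11(a) = 2 ≥ 1, so the series converges in ℤ_11 to 1/(1 − a) = 1/(1 − 1815) = -1/1814. Expand this rational in ℤ_11: compute digits iteratively via d_i = x_i mod 11, x_{i+1} = (x_i − d_i)/11. The first 5 digits are (1, 0, 4, 1, 5).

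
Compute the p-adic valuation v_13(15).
v_13(15) = 0

v_13(n) is the largest exponent k such that 13^k divides n. Factor out: 15 = 13^0 · 15. (Sign doesn't affect v_p.) So v_13(15) = 0.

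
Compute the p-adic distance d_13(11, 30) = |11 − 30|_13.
d_13(11, 30) = 1

Step 1 — x − y = 11 − 30 = -19. Step 2 — v_13(-19) = 0 (factor: -19 = −(13^0 · 19); the sign does not affect v_p). Step 3 — |x − y|_13 = 13^{0} = 1.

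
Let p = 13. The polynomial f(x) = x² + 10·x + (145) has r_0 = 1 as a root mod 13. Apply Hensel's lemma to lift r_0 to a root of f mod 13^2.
r_1 = 157 (mod 169)

Hensel: r_{i+1} = r_i − f(r_i)·(f′(r_i))^{-1} mod 13^{i+2}, f′(x) = 2x + 10. Iterate:
  r_0 = 1 (mod 13)
  r_1 = 157 (mod 169)
Final: r = 157 satisfies f(r) ≡ 0 mod 13^2.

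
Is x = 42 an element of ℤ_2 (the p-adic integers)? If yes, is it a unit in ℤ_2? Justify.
x ∈ ℤ_2 but not a unit; v_2(x) = 1 > 0

ℤ_2 = {x ∈ ℚ_2 : v_2(x) ≥ 0} and ℤ_2^× = {x ∈ ℤ_2 : v_2(x) = 0}. Here v_2(42) = v_2(num) − v_2(den) = 1; compare against these criteria.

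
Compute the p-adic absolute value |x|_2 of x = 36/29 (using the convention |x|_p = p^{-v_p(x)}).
|36/29|_2 = 1/4

Step 1 — compute v_2(x) by factoring powers of 2 out of the numerator and denominator: v_2(36/29) = 2. Step 2 — apply |x|_p = p^{-v_p(x)} = 2^{-2} = 1/4.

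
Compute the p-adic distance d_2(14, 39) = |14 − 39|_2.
d_2(14, 39) = 1

Step 1 — x − y = 14 − 39 = -25. Step 2 — v_2(-25) = 0 (factor: -25 = −(2^0 · 25); the sign does not affect v_p). Step 3 — |x − y|_2 = 2^{0} = 1.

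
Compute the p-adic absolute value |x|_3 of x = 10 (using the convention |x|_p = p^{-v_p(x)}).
|10|_3 = 1

Step 1 — compute v_3(x) by factoring powers of 3 out of the numerator and denominator: v_3(10) = 0. Step 2 — apply |x|_p = p^{-v_p(x)} = 3^{0} = 1.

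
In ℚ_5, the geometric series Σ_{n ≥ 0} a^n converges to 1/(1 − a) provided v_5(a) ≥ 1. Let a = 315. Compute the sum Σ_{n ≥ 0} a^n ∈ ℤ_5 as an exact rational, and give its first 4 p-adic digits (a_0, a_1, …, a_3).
Σ a^n = 1/(1 − a) = -1/314;  first 4 digits = (1, 3, 1, 3)

v_5(a) = 1 ≥ 1, so the series converges in ℤ_5 to 1/(1 − a) = 1/(1 − 315) = -1/314. Expand this rational in ℤ_5: compute digits iteratively via d_i = x_i mod 5, x_{i+1} = (x_i − d_i)/5. The first 4 digits are (1, 3, 1, 3).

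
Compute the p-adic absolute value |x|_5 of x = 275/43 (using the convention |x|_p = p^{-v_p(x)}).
|275/43|_5 = 1/25

Step 1 — compute v_5(x) by factoring powers of 5 out of the numerator and denominator: v_5(275/43) = 2. Step 2 — apply |x|_p = p^{-v_p(x)} = 5^{-2} = 1/25.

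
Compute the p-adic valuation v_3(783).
v_3(783) = 3

v_3(n) is the largest exponent k such that 3^k divides n. Factor out: 783 = 3^3 · 29. (Sign doesn't affect v_p.) So v_3(783) = 3.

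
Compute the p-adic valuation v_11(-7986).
v_11(-7986) = 3

v_11(n) is the largest exponent k such that 11^k divides n. Factor out: -7986 = -11^3 · 6. (Sign doesn't affect v_p.) So v_11(-7986) = 3.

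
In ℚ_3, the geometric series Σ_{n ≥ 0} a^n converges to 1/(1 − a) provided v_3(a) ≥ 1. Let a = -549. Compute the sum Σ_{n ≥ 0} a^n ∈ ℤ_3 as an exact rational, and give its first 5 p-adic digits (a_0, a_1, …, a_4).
Σ a^n = 1/(1 − a) = 1/550;  first 5 digits = (1, 0, 2, 0, 0)

v_3(a) = 2 ≥ 1, so the series converges in ℤ_3 to 1/(1 − a) = 1/(1 − (-549)) = 1/550. Expand this rational in ℤ_3: compute digits iteratively via d_i = x_i mod 3, x_{i+1} = (x_i − d_i)/3. The first 5 digits are (1, 0, 2, 0, 0).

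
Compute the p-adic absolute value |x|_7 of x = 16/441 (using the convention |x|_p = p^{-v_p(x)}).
|16/441|_7 = 49

Step 1 — compute v_7(x) by factoring powers of 7 out of the numerator and denominator: v_7(16/441) = -2. Step 2 — apply |x|_p = p^{-v_p(x)} = 7^{2} = 49.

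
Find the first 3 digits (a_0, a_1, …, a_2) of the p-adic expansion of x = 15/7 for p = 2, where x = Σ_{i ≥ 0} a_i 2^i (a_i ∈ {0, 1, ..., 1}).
(a_0, …, a_2) = (1, 0, 0)

v_2(15/7) = 0 (numerator and denominator both coprime to 2), so x ∈ ℤ_2^×. Compute digits iteratively via a_i = x_i mod 2, x_{i+1} = (x_i − a_i)/2, with x_0 = x:
  x_0 = 15/7;  a_0 = 1;  x_1 = (x_0 − 1)/2 = 4/7
  x_1 = 4/7;  a_1 = 0;  x_2 = (x_1 − 0)/2 = 2/7
  x_2 = 2/7;  a_2 = 0;  x_3 = (x_2 − 0)/2 = 1/7
Digits: (1, 0, 0).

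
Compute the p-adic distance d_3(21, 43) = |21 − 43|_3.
d_3(21, 43) = 1

Step 1 — x − y = 21 − 43 = -22. Step 2 — v_3(-22) = 0 (factor: -22 = −(3^0 · 22); the sign does not affect v_p). Step 3 — |x − y|_3 = 3^{0} = 1.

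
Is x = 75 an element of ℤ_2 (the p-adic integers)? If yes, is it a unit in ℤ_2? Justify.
x ∈ ℤ_2^× (unit); v_2(x) = 0

ℤ_2 = {x ∈ ℚ_2 : v_2(x) ≥ 0} and ℤ_2^× = {x ∈ ℤ_2 : v_2(x) = 0}. Here v_2(75) = v_2(num) − v_2(den) = 0; compare against these criteria.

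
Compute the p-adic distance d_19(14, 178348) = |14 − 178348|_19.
d_19(14, 178348) = 1/6859

Step 1 — x − y = 14 − 178348 = -178334. Step 2 — v_19(-178334) = 3 (factor: -178334 = −(19^3 · 26); the sign does not affect v_p). Step 3 — |x − y|_19 = 19^{-3} = 1/6859.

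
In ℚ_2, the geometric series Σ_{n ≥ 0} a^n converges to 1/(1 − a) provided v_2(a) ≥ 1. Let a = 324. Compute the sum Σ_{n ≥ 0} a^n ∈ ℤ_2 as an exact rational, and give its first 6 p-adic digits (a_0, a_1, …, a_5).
Σ a^n = 1/(1 − a) = -1/323;  first 6 digits = (1, 0, 1, 0, 1, 0)

v_2(a) = 2 ≥ 1, so the series converges in ℤ_2 to 1/(1 − a) = 1/(1 − 324) = -1/323. Expand this rational in ℤ_2: compute digits iteratively via d_i = x_i mod 2, x_{i+1} = (x_i − d_i)/2. The first 6 digits are (1, 0, 1, 0, 1, 0).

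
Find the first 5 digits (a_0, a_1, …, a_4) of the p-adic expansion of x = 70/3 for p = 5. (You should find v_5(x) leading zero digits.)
(a_0, …, a_4) = (0, 3, 2, 3, 1)

v_5(70/3) = 1, so a_0 = ... = a_0 = 0. Factor out: x = 5^1 · u with u = 14/3 a unit in ℤ_5. Expand u iteratively via a_{v+i} = u_i mod 5, u_{i+1} = (u_i − a_{v+i})/5:
  u_0 = 14/3;  a_1 = 3;  u_1 = (u_0 − 3)/5 = 1/3
  u_1 = 1/3;  a_2 = 2;  u_2 = (u_1 − 2)/5 = -1/3
  u_2 = -1/3;  a_3 = 3;  u_3 = (u_2 − 3)/5 = -2/3
  u_3 = -2/3;  a_4 = 1;  u_4 = (u_3 − 1)/5 = -1/3
Digits: (0, 3, 2, 3, 1).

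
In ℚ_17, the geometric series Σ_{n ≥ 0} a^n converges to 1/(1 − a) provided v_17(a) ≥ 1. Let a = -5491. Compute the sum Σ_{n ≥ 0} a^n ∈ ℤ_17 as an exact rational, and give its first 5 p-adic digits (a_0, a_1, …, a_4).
Σ a^n = 1/(1 − a) = 1/5492;  first 5 digits = (1, 0, 15, 15, 3)

v_17(a) = 2 ≥ 1, so the series converges in ℤ_17 to 1/(1 − a) = 1/(1 − (-5491)) = 1/5492. Expand this rational in ℤ_17: compute digits iteratively via d_i = x_i mod 17, x_{i+1} = (x_i − d_i)/17. The first 5 digits are (1, 0, 15, 15, 3).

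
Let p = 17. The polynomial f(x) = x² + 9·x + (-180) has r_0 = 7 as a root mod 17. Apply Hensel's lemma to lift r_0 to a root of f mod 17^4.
r_3 = 18707 (mod 83521)

Hensel: r_{i+1} = r_i − f(r_i)·(f′(r_i))^{-1} mod 17^{i+2}, f′(x) = 2x + 9. Iterate:
  r_0 = 7 (mod 17)
  r_1 = 211 (mod 289)
  r_2 = 3968 (mod 4913)
  r_3 = 18707 (mod 83521)
Final: r = 18707 satisfies f(r) ≡ 0 mod 17^4.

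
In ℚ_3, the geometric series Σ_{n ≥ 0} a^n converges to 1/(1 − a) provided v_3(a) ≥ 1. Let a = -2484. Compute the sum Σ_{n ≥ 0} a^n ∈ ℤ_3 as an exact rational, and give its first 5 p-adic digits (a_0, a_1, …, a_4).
Σ a^n = 1/(1 − a) = 1/2485;  first 5 digits = (1, 0, 0, 1, 2)

v_3(a) = 3 ≥ 1, so the series converges in ℤ_3 to 1/(1 − a) = 1/(1 − (-2484)) = 1/2485. Expand this rational in ℤ_3: compute digits iteratively via d_i = x_i mod 3, x_{i+1} = (x_i − d_i)/3. The first 5 digits are (1, 0, 0, 1, 2).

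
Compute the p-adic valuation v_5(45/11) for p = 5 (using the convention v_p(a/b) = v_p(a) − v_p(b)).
v_5(45/11) = 1

Factor powers of 5 from the numerator and denominator of the reduced fraction: 45 = 5^1 · 9 and 11 = 5^0 · 11. Apply v_p(a/b) = v_p(a) − v_p(b): v_5(45/11) = 1 − 0 = 1.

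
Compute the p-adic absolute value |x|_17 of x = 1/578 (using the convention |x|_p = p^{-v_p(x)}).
|1/578|_17 = 289

Step 1 — compute v_17(x) by factoring powers of 17 out of the numerator and denominator: v_17(1/578) = -2. Step 2 — apply |x|_p = p^{-v_p(x)} = 17^{2} = 289.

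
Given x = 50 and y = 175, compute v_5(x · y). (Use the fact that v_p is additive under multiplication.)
v_5(8750) = 4

v_p(x) = 2 (factor: 50 = 5^2 · 2); v_p(y) = 2 (factor: 175 = 5^2 · 7). Additivity: v_p(xy) = v_p(x) + v_p(y) = 2 + 2 = 4. (Direct check: xy = 8750 = 5^4 · (14).)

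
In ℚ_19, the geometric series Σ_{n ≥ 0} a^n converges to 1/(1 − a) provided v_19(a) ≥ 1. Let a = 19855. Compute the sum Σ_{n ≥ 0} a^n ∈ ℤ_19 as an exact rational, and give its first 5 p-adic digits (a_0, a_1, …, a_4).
Σ a^n = 1/(1 − a) = -1/19854;  first 5 digits = (1, 0, 17, 2, 4)

v_19(a) = 2 ≥ 1, so the series converges in ℤ_19 to 1/(1 − a) = 1/(1 − 19855) = -1/19854. Expand this rational in ℤ_19: compute digits iteratively via d_i = x_i mod 19, x_{i+1} = (x_i − d_i)/19. The first 5 digits are (1, 0, 17, 2, 4).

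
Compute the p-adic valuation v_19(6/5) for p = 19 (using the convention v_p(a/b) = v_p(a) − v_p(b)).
v_19(6/5) = 0

Factor powers of 19 from the numerator and denominator of the reduced fraction: 6 = 19^0 · 6 and 5 = 19^0 · 5. Apply v_p(a/b) = v_p(a) − v_p(b): v_19(6/5) = 0 − 0 = 0.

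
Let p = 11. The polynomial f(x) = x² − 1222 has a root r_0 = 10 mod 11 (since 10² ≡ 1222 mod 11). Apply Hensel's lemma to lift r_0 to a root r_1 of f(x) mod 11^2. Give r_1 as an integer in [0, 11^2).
r_1 = 54 (mod 121)

Hensel's recurrence: r_{i+1} = r_i − f(r_i)·(f′(r_i))^{-1} mod 11^{i+2}, with f′(x) = 2x. Iterate:
  r_0 = 10 (mod 11)
  r_1 = 54 (mod 121)
Final: r_1 = 54, and one checks f(r_1) ≡ 0 mod 11^2.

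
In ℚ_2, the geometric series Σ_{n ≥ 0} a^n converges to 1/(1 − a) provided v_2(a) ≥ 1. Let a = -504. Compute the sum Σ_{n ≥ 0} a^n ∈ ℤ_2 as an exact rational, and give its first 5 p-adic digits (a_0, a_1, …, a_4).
Σ a^n = 1/(1 − a) = 1/505;  first 5 digits = (1, 0, 0, 1, 0)

v_2(a) = 3 ≥ 1, so the series converges in ℤ_2 to 1/(1 − a) = 1/(1 − (-504)) = 1/505. Expand this rational in ℤ_2: compute digits iteratively via d_i = x_i mod 2, x_{i+1} = (x_i − d_i)/2. The first 5 digits are (1, 0, 0, 1, 0).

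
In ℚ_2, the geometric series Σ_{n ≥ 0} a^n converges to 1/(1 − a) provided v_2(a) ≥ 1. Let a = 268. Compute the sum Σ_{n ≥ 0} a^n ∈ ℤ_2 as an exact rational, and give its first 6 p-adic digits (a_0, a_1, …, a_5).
Σ a^n = 1/(1 − a) = -1/267;  first 6 digits = (1, 0, 1, 1, 1, 0)

v_2(a) = 2 ≥ 1, so the series converges in ℤ_2 to 1/(1 − a) = 1/(1 − 268) = -1/267. Expand this rational in ℤ_2: compute digits iteratively via d_i = x_i mod 2, x_{i+1} = (x_i − d_i)/2. The first 6 digits are (1, 0, 1, 1, 1, 0).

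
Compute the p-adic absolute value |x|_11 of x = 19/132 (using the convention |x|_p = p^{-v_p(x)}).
|19/132|_11 = 11

Step 1 — compute v_11(x) by factoring powers of 11 out of the numerator and denominator: v_11(19/132) = -1. Step 2 — apply |x|_p = p^{-v_p(x)} = 11^{1} = 11.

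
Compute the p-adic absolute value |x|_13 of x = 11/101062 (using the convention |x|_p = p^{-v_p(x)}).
|11/101062|_13 = 2197

Step 1 — compute v_13(x) by factoring powers of 13 out of the numerator and denominator: v_13(11/101062) = -3. Step 2 — apply |x|_p = p^{-v_p(x)} = 13^{3} = 2197.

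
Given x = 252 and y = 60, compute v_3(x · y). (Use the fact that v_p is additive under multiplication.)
v_3(15120) = 3

v_p(x) = 2 (factor: 252 = 3^2 · 28); v_p(y) = 1 (factor: 60 = 3^1 · 20). Additivity: v_p(xy) = v_p(x) + v_p(y) = 2 + 1 = 3. (Direct check: xy = 15120 = 3^3 · (560).)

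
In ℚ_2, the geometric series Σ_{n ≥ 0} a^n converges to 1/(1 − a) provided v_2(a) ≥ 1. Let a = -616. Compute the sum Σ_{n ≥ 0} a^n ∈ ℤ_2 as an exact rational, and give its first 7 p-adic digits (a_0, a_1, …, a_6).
Σ a^n = 1/(1 − a) = 1/617;  first 7 digits = (1, 0, 0, 1, 1, 0, 1)

v_2(a) = 3 ≥ 1, so the series converges in ℤ_2 to 1/(1 − a) = 1/(1 − (-616)) = 1/617. Expand this rational in ℤ_2: compute digits iteratively via d_i = x_i mod 2, x_{i+1} = (x_i − d_i)/2. The first 7 digits are (1, 0, 0, 1, 1, 0, 1).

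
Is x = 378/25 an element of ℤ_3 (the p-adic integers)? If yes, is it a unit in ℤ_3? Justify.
x ∈ ℤ_3 but not a unit; v_3(x) = 3 > 0

ℤ_3 = {x ∈ ℚ_3 : v_3(x) ≥ 0} and ℤ_3^× = {x ∈ ℤ_3 : v_3(x) = 0}. Here v_3(378/25) = v_3(num) − v_3(den) = 3; compare against these criteria.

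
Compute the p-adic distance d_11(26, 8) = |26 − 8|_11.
d_11(26, 8) = 1

Step 1 — x − y = 26 − 8 = 18. Step 2 — v_11(18) = 0 (factor: 18 = (11^0 · 18); the sign does not affect v_p). Step 3 — |x − y|_11 = 11^{0} = 1.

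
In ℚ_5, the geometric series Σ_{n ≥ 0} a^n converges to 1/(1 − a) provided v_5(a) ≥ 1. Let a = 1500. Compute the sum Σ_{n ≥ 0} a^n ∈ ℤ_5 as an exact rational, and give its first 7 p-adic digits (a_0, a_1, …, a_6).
Σ a^n = 1/(1 − a) = -1/1499;  first 7 digits = (1, 0, 0, 2, 2, 0, 4)

v_5(a) = 3 ≥ 1, so the series converges in ℤ_5 to 1/(1 − a) = 1/(1 − 1500) = -1/1499. Expand this rational in ℤ_5: compute digits iteratively via d_i = x_i mod 5, x_{i+1} = (x_i − d_i)/5. The first 7 digits are (1, 0, 0, 2, 2, 0, 4).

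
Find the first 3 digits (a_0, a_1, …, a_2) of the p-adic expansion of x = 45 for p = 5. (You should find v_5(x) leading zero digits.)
(a_0, …, a_2) = (0, 4, 1)

v_5(45) = 1, so a_0 = ... = a_0 = 0. Factor out: x = 5^1 · u with u = 9 a unit in ℤ_5. Expand u iteratively via a_{v+i} = u_i mod 5, u_{i+1} = (u_i − a_{v+i})/5:
  u_0 = 9;  a_1 = 4;  u_1 = (u_0 − 4)/5 = 1
  u_1 = 1;  a_2 = 1;  u_2 = (u_1 − 1)/5 = 0
Digits: (0, 4, 1).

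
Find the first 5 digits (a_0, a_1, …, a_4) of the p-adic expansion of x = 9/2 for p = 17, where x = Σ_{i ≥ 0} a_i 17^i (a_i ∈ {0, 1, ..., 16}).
(a_0, …, a_4) = (13, 8, 8, 8, 8)

v_17(9/2) = 0 (numerator and denominator both coprime to 17), so x ∈ ℤ_17^×. Compute digits iteratively via a_i = x_i mod 17, x_{i+1} = (x_i − a_i)/17, with x_0 = x:
  x_0 = 9/2;  a_0 = 13;  x_1 = (x_0 − 13)/17 = -1/2
  x_1 = -1/2;  a_1 = 8;  x_2 = (x_1 − 8)/17 = -1/2
  x_2 = -1/2;  a_2 = 8;  x_3 = (x_2 − 8)/17 = -1/2
  x_3 = -1/2;  a_3 = 8;  x_4 = (x_3 − 8)/17 = -1/2
  x_4 = -1/2;  a_4 = 8;  x_5 = (x_4 − 8)/17 = -1/2
Digits: (13, 8, 8, 8, 8).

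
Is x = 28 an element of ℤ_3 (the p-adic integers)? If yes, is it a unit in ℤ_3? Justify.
x ∈ ℤ_3^× (unit); v_3(x) = 0

ℤ_3 = {x ∈ ℚ_3 : v_3(x) ≥ 0} and ℤ_3^× = {x ∈ ℤ_3 : v_3(x) = 0}. Here v_3(28) = v_3(num) − v_3(den) = 0; compare against these criteria.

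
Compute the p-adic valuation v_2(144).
v_2(144) = 4

v_2(n) is the largest exponent k such that 2^k divides n. Factor out: 144 = 2^4 · 9. (Sign doesn't affect v_p.) So v_2(144) = 4.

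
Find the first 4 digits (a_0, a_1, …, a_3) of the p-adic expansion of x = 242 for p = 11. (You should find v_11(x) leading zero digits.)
(a_0, …, a_3) = (0, 0, 2, 0)

v_11(242) = 2, so a_0 = ... = a_1 = 0. Factor out: x = 11^2 · u with u = 2 a unit in ℤ_11. Expand u iteratively via a_{v+i} = u_i mod 11, u_{i+1} = (u_i − a_{v+i})/11:
  u_0 = 2;  a_2 = 2;  u_1 = (u_0 − 2)/11 = 0
  u_1 = 0;  a_3 = 0;  u_2 = (u_1 − 0)/11 = 0
Digits: (0, 0, 2, 0).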